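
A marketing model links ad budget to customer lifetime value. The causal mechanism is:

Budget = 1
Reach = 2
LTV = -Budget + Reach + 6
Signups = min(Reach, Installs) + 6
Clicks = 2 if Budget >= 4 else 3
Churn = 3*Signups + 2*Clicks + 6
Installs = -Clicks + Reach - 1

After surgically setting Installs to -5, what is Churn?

15

Under do(Installs=-5), the mechanism Installs = -Clicks + Reach - 1 is discarded; Installs is fixed at -5.
Clicks = 2 if Budget >= 4 else 3  [with Budget=1]  = 3
Signups = min(Reach, Installs) + 6  [with Reach=2, Installs=-5]  = 1
Churn = 3*Signups + 2*Clicks + 6  [with Signups=1, Clicks=3]  = 15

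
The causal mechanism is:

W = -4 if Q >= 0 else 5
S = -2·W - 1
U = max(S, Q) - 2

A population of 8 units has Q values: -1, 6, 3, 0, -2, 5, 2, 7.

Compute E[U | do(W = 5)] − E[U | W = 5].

The intervention sets W=5 in all 8 units regardless of Q. Recomputing U per unit gives -3, 4, 1, -2, -4, 3, 0, 5; average 0.5.
E[U|W=5] averages over only the 2 units with W=5 (Q = -1, -2): U = -3, -4, mean -3.5.
Difference = 0.5 − (-3.5) = 4.

4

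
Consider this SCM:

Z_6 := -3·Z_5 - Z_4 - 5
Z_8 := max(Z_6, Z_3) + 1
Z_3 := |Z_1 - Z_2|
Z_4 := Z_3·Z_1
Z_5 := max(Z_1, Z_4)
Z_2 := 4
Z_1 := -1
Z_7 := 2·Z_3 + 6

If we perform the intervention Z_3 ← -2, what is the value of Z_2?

4

Under do(Z_3=-2), the mechanism Z_3 := |Z_1 - Z_2| is discarded; Z_3 is fixed at -2.
Since Z_2 is not a descendant of the intervened variable, it is unaffected.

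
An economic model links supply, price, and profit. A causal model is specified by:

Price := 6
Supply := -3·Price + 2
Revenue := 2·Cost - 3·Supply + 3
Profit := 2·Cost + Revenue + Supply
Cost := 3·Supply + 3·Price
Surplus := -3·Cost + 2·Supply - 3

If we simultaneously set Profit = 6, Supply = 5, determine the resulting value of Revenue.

Setting Profit = 6, Supply = 5 by intervention discards those variables' equations.
Cost = 3·Supply + 3·Price  [with Supply=5, Price=6]  = 33
Revenue = 2·Cost - 3·Supply + 3  [with Cost=33, Supply=5]  = 54

54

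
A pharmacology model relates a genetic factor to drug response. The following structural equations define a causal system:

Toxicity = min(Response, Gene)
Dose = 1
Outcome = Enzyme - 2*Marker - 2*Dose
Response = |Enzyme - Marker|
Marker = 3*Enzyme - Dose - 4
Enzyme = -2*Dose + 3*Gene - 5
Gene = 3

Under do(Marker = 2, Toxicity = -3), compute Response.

Setting Marker = 2, Toxicity = -3 by intervention discards those variables' equations.
Enzyme = -2*Dose + 3*Gene - 5  [with Dose=1, Gene=3]  = 2
Response = |Enzyme - Marker|  [with Enzyme=2, Marker=2]  = 0

0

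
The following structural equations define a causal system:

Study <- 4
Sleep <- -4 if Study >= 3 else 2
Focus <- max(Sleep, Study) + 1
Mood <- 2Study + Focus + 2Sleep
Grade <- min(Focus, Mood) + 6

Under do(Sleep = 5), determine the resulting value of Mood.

24

Under do(Sleep=5), the mechanism Sleep <- -4 if Study >= 3 else 2 is discarded; Sleep is fixed at 5.
Focus = max(Sleep, Study) + 1  [with Sleep=5, Study=4]  = 6
Mood = 2Study + Focus + 2Sleep  [with Study=4, Focus=6, Sleep=5]  = 24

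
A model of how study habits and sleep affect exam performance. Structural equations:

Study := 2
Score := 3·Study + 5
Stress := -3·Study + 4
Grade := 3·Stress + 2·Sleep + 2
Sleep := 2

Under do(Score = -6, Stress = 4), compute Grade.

The joint intervention fixes Score = -6, Stress = 4, removing each variable's own equation.
Grade = 3·Stress + 2·Sleep + 2  [with Stress=4, Sleep=2]  = 18

18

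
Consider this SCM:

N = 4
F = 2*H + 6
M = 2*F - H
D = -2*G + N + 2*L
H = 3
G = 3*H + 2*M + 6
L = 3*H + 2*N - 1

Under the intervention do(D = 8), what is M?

The intervention breaks the incoming arrows to D: D = -2*G + N + 2*L no longer applies, and D = 8.
M is not downstream of the intervention, so its value is determined by the original equations.
F = 2*H + 6  [with H=3]  = 12
M = 2*F - H  [with F=12, H=3]  = 21

21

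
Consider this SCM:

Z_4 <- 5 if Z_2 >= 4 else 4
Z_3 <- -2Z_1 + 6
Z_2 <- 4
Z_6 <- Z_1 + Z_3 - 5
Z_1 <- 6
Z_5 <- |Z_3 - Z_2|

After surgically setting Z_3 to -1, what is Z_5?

5

do(Z_3=-1) replaces the equation Z_3 <- -2Z_1 + 6 with the constant Z_3 = -1.
Z_5 = |Z_3 - Z_2|  [with Z_3=-1, Z_2=4]  = 5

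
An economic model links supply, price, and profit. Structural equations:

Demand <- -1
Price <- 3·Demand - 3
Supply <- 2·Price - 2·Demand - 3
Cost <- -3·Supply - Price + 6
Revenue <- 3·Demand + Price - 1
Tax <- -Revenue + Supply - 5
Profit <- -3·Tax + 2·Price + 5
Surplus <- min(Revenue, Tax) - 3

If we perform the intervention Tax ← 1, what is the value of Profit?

Intervening sets Tax = 1 and removes its equation (Tax <- -Revenue + Supply - 5).
Price = 3·Demand - 3  [with Demand=-1]  = -6
Profit = -3·Tax + 2·Price + 5  [with Tax=1, Price=-6]  = -10

-10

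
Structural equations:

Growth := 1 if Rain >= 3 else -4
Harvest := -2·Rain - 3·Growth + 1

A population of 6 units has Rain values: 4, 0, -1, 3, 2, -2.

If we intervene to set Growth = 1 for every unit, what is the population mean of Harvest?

The intervention sets Growth=1 in all 6 units regardless of Rain. Recomputing Harvest per unit gives -10, -2, 0, -8, -6, 2; average -4.

-4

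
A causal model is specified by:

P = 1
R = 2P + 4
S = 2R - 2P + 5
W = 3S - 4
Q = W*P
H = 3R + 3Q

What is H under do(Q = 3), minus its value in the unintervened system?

The intervention breaks the incoming arrows to Q: Q = W*P no longer applies, and Q = 3.
R = 2P + 4  [with P=1]  = 6
H = 3R + 3Q  [with R=6, Q=3]  = 27
Without intervention: R = 2P + 4  [with P=1]  = 6; S = 2R - 2P + 5  [with R=6, P=1]  = 15; W = 3S - 4  [with S=15]  = 41; Q = W*P  [with W=41, P=1]  = 41; H = 3R + 3Q  [with R=6, Q=41]  = 141.
Change = 27 − 141 = -114.

-114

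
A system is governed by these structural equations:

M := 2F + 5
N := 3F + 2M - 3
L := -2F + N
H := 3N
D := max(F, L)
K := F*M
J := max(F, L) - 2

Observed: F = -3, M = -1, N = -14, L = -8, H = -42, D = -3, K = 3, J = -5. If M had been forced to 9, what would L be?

12

Under do(M=9), the mechanism M := 2F + 5 is discarded; M is fixed at 9.
N = 3F + 2M - 3  [with F=-3, M=9]  = 6
L = -2F + N  [with F=-3, N=6]  = 12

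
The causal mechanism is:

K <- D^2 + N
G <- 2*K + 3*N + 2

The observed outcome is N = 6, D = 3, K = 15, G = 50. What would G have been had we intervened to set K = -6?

8

The intervention breaks the incoming arrows to K: K <- D^2 + N no longer applies, and K = -6.
G = 2*K + 3*N + 2  [with K=-6, N=6]  = 8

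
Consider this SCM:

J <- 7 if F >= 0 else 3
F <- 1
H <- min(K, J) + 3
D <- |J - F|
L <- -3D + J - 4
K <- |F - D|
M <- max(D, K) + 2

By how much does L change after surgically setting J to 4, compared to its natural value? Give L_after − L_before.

Under do(J=4), the mechanism J <- 7 if F >= 0 else 3 is discarded; J is fixed at 4.
D = |J - F|  [with J=4, F=1]  = 3
L = -3D + J - 4  [with D=3, J=4]  = -9
Without intervention: J = 7 if F >= 0 else 3  [with F=1]  = 7; D = |J - F|  [with J=7, F=1]  = 6; L = -3D + J - 4  [with D=6, J=7]  = -15.
Change = -9 − (-15) = 6.

6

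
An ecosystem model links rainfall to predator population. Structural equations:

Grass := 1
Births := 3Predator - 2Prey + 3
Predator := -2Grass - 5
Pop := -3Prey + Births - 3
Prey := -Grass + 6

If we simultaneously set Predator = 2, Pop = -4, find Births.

The joint intervention fixes Predator = 2, Pop = -4, removing each variable's own equation.
Prey = -Grass + 6  [with Grass=1]  = 5
Births = 3Predator - 2Prey + 3  [with Predator=2, Prey=5]  = -1

-1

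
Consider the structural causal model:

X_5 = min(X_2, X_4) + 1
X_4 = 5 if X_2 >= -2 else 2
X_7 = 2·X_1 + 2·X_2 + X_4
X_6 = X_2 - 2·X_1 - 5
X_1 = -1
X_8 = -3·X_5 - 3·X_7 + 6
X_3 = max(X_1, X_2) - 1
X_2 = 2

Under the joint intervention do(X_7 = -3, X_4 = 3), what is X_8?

6

The joint intervention fixes X_7 = -3, X_4 = 3, removing each variable's own equation.
X_5 = min(X_2, X_4) + 1  [with X_2=2, X_4=3]  = 3
X_8 = -3·X_5 - 3·X_7 + 6  [with X_5=3, X_7=-3]  = 6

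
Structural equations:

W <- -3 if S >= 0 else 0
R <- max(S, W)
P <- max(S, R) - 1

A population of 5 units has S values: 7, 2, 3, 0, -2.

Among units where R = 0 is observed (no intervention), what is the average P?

-1

E[P|R=0] averages over only the 2 units with R=0 (S = 0, -2): P = -1, -1, mean -1.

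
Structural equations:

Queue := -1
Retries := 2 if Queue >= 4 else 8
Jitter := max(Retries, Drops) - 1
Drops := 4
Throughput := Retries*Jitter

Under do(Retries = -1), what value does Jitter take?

3

The intervention breaks the incoming arrows to Retries: Retries := 2 if Queue >= 4 else 8 no longer applies, and Retries = -1.
Jitter = max(Retries, Drops) - 1  [with Retries=-1, Drops=4]  = 3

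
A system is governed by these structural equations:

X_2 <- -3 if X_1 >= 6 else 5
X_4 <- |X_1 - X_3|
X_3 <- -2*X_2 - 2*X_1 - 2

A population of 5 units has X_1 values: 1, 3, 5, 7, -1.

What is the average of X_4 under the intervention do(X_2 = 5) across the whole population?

do(X_2=5) breaks X_2's dependence on X_1. With X_2=5 fixed, X_4 across the units is 15, 21, 27, 33, 9, mean 21.

21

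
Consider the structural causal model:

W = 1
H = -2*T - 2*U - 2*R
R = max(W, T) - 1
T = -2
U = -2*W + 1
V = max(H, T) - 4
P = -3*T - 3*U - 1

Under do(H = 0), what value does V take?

-4

Intervening sets H = 0 and removes its equation (H = -2*T - 2*U - 2*R).
V = max(H, T) - 4  [with H=0, T=-2]  = -4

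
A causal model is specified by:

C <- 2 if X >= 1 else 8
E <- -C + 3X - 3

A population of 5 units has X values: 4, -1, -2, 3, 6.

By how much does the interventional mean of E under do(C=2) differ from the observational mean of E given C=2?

-7

do(C=2) breaks C's dependence on X. With C=2 fixed, E across the units is 7, -8, -11, 4, 13, mean 1.
Conditioning on C=2 selects the 3 unit(s) with X ∈ {4, 3, 6}. Their E values: 7, 4, 13. Mean = 8.
Difference = 1 − 8 = -7.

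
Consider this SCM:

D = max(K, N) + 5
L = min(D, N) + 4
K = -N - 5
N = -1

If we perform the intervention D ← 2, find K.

-4

Under do(D=2), the mechanism D = max(K, N) + 5 is discarded; D is fixed at 2.
Since K is not a descendant of the intervened variable, it is unaffected.
K = -N - 5  [with N=-1]  = -4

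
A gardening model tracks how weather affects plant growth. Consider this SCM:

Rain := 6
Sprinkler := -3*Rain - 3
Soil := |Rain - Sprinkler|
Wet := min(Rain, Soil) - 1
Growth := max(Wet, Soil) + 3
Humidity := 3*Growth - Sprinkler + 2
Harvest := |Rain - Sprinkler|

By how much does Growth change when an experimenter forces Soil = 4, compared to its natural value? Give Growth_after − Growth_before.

do(Soil=4) replaces the equation Soil := |Rain - Sprinkler| with the constant Soil = 4.
Wet = min(Rain, Soil) - 1  [with Rain=6, Soil=4]  = 3
Growth = max(Wet, Soil) + 3  [with Wet=3, Soil=4]  = 7
Without intervention: Sprinkler = -3*Rain - 3  [with Rain=6]  = -21; Soil = |Rain - Sprinkler|  [with Rain=6, Sprinkler=-21]  = 27; Wet = min(Rain, Soil) - 1  [with Rain=6, Soil=27]  = 5; Growth = max(Wet, Soil) + 3  [with Wet=5, Soil=27]  = 30.
Change = 7 − 30 = -23.

-23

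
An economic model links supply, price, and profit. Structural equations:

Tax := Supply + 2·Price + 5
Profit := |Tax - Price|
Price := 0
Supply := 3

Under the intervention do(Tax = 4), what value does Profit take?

The intervention breaks the incoming arrows to Tax: Tax := Supply + 2·Price + 5 no longer applies, and Tax = 4.
Profit = |Tax - Price|  [with Tax=4, Price=0]  = 4

4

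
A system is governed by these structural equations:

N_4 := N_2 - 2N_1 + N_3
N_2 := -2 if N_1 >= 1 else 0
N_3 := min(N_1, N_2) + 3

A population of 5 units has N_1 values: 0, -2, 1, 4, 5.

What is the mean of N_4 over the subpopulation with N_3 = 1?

Conditioning on N_3=1 selects the 4 unit(s) with N_1 ∈ {-2, 1, 4, 5}. Their N_4 values: 5, -3, -9, -11. Mean = -4.5.

-4.5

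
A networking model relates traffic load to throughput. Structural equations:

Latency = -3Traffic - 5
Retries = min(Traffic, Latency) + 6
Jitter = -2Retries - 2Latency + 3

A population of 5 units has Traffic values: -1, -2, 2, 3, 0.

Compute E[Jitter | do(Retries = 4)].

do(Retries=4) breaks Retries's dependence on Traffic. With Retries=4 fixed, Jitter across the units is -1, -7, 17, 23, 5, mean 7.4.

7.4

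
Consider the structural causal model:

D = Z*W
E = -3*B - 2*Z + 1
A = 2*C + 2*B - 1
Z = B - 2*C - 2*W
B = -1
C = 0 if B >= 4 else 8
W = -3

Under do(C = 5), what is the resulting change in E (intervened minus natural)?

do(C=5) replaces the equation C = 0 if B >= 4 else 8 with the constant C = 5.
Z = B - 2*C - 2*W  [with B=-1, C=5, W=-3]  = -5
E = -3*B - 2*Z + 1  [with B=-1, Z=-5]  = 14
Without intervention: C = 0 if B >= 4 else 8  [with B=-1]  = 8; Z = B - 2*C - 2*W  [with B=-1, C=8, W=-3]  = -11; E = -3*B - 2*Z + 1  [with B=-1, Z=-11]  = 26.
Change = 14 − 26 = -12.

-12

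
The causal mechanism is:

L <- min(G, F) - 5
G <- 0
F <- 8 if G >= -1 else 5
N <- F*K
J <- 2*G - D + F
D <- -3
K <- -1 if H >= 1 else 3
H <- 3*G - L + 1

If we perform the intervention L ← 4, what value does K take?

Under do(L=4), the mechanism L <- min(G, F) - 5 is discarded; L is fixed at 4.
H = 3*G - L + 1  [with G=0, L=4]  = -3
K = -1 if H >= 1 else 3  [with H=-3]  = 3

3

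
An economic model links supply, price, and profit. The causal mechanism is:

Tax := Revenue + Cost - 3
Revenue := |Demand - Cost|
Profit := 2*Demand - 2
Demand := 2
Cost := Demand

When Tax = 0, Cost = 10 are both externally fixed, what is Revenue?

Setting Tax = 0, Cost = 10 by intervention discards those variables' equations.
Revenue = |Demand - Cost|  [with Demand=2, Cost=10]  = 8

8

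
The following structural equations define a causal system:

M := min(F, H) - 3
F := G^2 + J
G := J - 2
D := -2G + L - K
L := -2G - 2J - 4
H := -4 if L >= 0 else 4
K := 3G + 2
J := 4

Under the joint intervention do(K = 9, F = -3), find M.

-6

Under do(K = 9, F = -3), each intervened variable's structural equation is replaced by its fixed value.
G = J - 2  [with J=4]  = 2
L = -2G - 2J - 4  [with G=2, J=4]  = -16
H = -4 if L >= 0 else 4  [with L=-16]  = 4
M = min(F, H) - 3  [with F=-3, H=4]  = -6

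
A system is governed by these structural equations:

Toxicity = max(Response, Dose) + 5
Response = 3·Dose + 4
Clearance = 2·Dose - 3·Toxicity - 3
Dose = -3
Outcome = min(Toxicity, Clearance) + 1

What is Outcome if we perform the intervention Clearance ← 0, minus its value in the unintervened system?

Intervening sets Clearance = 0 and removes its equation (Clearance = 2·Dose - 3·Toxicity - 3).
Response = 3·Dose + 4  [with Dose=-3]  = -5
Toxicity = max(Response, Dose) + 5  [with Response=-5, Dose=-3]  = 2
Outcome = min(Toxicity, Clearance) + 1  [with Toxicity=2, Clearance=0]  = 1
Without intervention: Response = 3·Dose + 4  [with Dose=-3]  = -5; Toxicity = max(Response, Dose) + 5  [with Response=-5, Dose=-3]  = 2; Clearance = 2·Dose - 3·Toxicity - 3  [with Dose=-3, Toxicity=2]  = -15; Outcome = min(Toxicity, Clearance) + 1  [with Toxicity=2, Clearance=-15]  = -14.
Change = 1 − (-14) = 15.

15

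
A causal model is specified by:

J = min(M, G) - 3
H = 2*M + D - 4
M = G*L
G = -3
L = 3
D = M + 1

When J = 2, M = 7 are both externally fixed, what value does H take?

18

The joint intervention fixes J = 2, M = 7, removing each variable's own equation.
D = M + 1  [with M=7]  = 8
H = 2*M + D - 4  [with M=7, D=8]  = 18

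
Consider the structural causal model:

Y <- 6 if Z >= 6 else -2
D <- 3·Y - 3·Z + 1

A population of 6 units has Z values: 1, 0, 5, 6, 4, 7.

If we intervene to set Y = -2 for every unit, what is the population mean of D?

-16.5

do(Y=-2) breaks Y's dependence on Z. With Y=-2 fixed, D across the units is -8, -5, -20, -23, -17, -26, mean -16.5.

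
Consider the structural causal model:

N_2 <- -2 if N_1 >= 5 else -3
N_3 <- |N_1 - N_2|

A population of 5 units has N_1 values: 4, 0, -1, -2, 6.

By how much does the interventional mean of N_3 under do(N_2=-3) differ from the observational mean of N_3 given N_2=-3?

do(N_2=-3) breaks N_2's dependence on N_1. With N_2=-3 fixed, N_3 across the units is 7, 3, 2, 1, 9, mean 4.4.
Conditioning on N_2=-3 selects the 4 unit(s) with N_1 ∈ {4, 0, -1, -2}. Their N_3 values: 7, 3, 2, 1. Mean = 3.25.
Difference = 4.4 − 3.25 = 1.15.

1.15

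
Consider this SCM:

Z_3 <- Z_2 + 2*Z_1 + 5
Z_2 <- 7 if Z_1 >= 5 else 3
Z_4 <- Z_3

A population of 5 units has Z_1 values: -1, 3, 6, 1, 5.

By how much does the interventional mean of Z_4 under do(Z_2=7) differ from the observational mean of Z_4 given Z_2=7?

-5.4

The intervention sets Z_2=7 in all 5 units regardless of Z_1. Recomputing Z_4 per unit gives 10, 18, 24, 14, 22; average 17.6.
E[Z_4|Z_2=7] averages over only the 2 units with Z_2=7 (Z_1 = 6, 5): Z_4 = 24, 22, mean 23.
Difference = 17.6 − 23 = -5.4.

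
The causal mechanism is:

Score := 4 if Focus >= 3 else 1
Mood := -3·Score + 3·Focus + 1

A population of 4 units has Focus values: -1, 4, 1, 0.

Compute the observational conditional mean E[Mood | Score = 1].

-2

E[Mood|Score=1] averages over only the 3 units with Score=1 (Focus = -1, 1, 0): Mood = -5, 1, -2, mean -2.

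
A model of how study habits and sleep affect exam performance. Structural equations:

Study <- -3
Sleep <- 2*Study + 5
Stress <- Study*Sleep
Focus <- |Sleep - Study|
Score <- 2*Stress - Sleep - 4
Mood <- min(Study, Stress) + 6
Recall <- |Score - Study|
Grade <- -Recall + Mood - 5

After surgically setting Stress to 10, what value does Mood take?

The intervention breaks the incoming arrows to Stress: Stress <- Study*Sleep no longer applies, and Stress = 10.
Mood = min(Study, Stress) + 6  [with Study=-3, Stress=10]  = 3

3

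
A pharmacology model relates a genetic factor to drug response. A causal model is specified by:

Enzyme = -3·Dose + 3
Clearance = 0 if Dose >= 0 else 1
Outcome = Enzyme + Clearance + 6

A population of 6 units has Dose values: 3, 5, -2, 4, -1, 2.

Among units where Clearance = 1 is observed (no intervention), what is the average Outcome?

Observing Clearance=1 restricts to units where Clearance's equation naturally yields 1: Dose ∈ {-2, -1}. In that subpopulation Outcome = 16, 13, mean 14.5.

14.5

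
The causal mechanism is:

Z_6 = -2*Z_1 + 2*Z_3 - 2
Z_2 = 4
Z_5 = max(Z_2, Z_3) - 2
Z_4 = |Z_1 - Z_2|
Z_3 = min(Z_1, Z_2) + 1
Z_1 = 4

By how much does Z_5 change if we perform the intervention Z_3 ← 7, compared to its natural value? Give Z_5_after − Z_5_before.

do(Z_3=7) replaces the equation Z_3 = min(Z_1, Z_2) + 1 with the constant Z_3 = 7.
Z_5 = max(Z_2, Z_3) - 2  [with Z_2=4, Z_3=7]  = 5
Without intervention: Z_3 = min(Z_1, Z_2) + 1  [with Z_1=4, Z_2=4]  = 5; Z_5 = max(Z_2, Z_3) - 2  [with Z_2=4, Z_3=5]  = 3.
Change = 5 − 3 = 2.

2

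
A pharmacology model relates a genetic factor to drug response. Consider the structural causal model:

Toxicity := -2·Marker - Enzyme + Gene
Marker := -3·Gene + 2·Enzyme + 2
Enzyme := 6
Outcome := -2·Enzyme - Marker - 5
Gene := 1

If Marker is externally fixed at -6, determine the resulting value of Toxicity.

7

The intervention breaks the incoming arrows to Marker: Marker := -3·Gene + 2·Enzyme + 2 no longer applies, and Marker = -6.
Toxicity = -2·Marker - Enzyme + Gene  [with Marker=-6, Enzyme=6, Gene=1]  = 7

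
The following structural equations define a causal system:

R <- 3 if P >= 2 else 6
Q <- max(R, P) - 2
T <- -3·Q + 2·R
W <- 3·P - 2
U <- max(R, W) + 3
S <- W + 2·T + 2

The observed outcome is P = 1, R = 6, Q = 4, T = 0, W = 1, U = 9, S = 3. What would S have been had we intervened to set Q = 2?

The intervention breaks the incoming arrows to Q: Q <- max(R, P) - 2 no longer applies, and Q = 2.
R = 3 if P >= 2 else 6  [with P=1]  = 6
T = -3·Q + 2·R  [with Q=2, R=6]  = 6
W = 3·P - 2  [with P=1]  = 1
S = W + 2·T + 2  [with W=1, T=6]  = 15

15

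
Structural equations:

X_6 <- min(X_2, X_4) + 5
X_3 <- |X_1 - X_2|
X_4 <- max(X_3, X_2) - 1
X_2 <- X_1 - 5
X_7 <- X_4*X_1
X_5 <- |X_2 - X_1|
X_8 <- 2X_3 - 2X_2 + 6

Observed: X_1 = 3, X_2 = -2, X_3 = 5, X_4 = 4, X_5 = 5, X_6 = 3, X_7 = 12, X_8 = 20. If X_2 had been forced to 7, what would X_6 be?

11

Under do(X_2=7), the mechanism X_2 <- X_1 - 5 is discarded; X_2 is fixed at 7.
X_3 = |X_1 - X_2|  [with X_1=3, X_2=7]  = 4
X_4 = max(X_3, X_2) - 1  [with X_3=4, X_2=7]  = 6
X_6 = min(X_2, X_4) + 5  [with X_2=7, X_4=6]  = 11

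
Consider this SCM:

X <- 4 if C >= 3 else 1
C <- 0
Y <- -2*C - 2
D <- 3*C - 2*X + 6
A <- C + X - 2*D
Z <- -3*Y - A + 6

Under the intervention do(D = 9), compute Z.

29

Under do(D=9), the mechanism D <- 3*C - 2*X + 6 is discarded; D is fixed at 9.
X = 4 if C >= 3 else 1  [with C=0]  = 1
Y = -2*C - 2  [with C=0]  = -2
A = C + X - 2*D  [with C=0, X=1, D=9]  = -17
Z = -3*Y - A + 6  [with Y=-2, A=-17]  = 29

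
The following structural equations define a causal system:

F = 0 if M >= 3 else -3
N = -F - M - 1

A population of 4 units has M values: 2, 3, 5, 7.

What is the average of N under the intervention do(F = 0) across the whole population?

Every unit gets F=0 under the intervention. N values become -3, -4, -6, -8; E[N|do(F=0)] = -5.25.

-5.25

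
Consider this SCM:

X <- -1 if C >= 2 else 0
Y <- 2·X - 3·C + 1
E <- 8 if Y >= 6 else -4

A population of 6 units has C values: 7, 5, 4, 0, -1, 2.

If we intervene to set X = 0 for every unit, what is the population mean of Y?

do(X=0) breaks X's dependence on C. With X=0 fixed, Y across the units is -20, -14, -11, 1, 4, -5, mean -7.5.

-7.5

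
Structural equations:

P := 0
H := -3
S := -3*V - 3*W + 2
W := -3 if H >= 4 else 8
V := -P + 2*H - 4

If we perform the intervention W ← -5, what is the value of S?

47

Intervening sets W = -5 and removes its equation (W := -3 if H >= 4 else 8).
V = -P + 2*H - 4  [with P=0, H=-3]  = -10
S = -3*V - 3*W + 2  [with V=-10, W=-5]  = 47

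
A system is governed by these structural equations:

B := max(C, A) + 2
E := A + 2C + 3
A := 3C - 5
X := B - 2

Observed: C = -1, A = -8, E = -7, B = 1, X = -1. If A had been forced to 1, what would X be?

1

do(A=1) replaces the equation A := 3C - 5 with the constant A = 1.
B = max(C, A) + 2  [with C=-1, A=1]  = 3
X = B - 2  [with B=3]  = 1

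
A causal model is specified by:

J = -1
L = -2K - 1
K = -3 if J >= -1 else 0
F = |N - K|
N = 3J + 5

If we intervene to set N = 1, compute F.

4

do(N=1) replaces the equation N = 3J + 5 with the constant N = 1.
K = -3 if J >= -1 else 0  [with J=-1]  = -3
F = |N - K|  [with N=1, K=-3]  = 4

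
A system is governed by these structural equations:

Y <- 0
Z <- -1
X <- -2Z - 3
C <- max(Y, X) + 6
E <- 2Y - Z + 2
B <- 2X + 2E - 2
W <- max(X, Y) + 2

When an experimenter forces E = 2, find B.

The intervention breaks the incoming arrows to E: E <- 2Y - Z + 2 no longer applies, and E = 2.
X = -2Z - 3  [with Z=-1]  = -1
B = 2X + 2E - 2  [with X=-1, E=2]  = 0

0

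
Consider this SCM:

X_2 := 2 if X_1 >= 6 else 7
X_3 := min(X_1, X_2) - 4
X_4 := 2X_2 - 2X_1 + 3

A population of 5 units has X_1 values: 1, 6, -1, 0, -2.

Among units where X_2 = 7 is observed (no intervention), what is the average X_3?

-4.5

Conditioning on X_2=7 selects the 4 unit(s) with X_1 ∈ {1, -1, 0, -2}. Their X_3 values: -3, -5, -4, -6. Mean = -4.5.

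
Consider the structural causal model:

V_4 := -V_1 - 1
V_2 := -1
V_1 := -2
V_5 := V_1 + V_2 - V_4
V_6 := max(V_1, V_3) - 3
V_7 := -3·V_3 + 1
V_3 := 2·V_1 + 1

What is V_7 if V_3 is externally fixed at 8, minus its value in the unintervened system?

The intervention breaks the incoming arrows to V_3: V_3 := 2·V_1 + 1 no longer applies, and V_3 = 8.
V_7 = -3·V_3 + 1  [with V_3=8]  = -23
Without intervention: V_3 = 2·V_1 + 1  [with V_1=-2]  = -3; V_7 = -3·V_3 + 1  [with V_3=-3]  = 10.
Change = -23 − 10 = -33.

-33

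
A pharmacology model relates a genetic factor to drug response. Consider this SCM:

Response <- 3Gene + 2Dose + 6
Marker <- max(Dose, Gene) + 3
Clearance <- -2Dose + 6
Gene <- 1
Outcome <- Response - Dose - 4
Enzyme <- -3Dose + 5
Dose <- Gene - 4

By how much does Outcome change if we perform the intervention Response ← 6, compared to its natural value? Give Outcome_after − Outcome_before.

3

Under do(Response=6), the mechanism Response <- 3Gene + 2Dose + 6 is discarded; Response is fixed at 6.
Dose = Gene - 4  [with Gene=1]  = -3
Outcome = Response - Dose - 4  [with Response=6, Dose=-3]  = 5
Without intervention: Dose = Gene - 4  [with Gene=1]  = -3; Response = 3Gene + 2Dose + 6  [with Gene=1, Dose=-3]  = 3; Outcome = Response - Dose - 4  [with Response=3, Dose=-3]  = 2.
Change = 5 − 2 = 3.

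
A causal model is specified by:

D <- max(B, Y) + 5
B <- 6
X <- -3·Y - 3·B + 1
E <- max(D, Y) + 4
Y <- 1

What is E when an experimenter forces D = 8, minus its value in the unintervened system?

-3

The intervention breaks the incoming arrows to D: D <- max(B, Y) + 5 no longer applies, and D = 8.
E = max(D, Y) + 4  [with D=8, Y=1]  = 12
Without intervention: D = max(B, Y) + 5  [with B=6, Y=1]  = 11; E = max(D, Y) + 4  [with D=11, Y=1]  = 15.
Change = 12 − 15 = -3.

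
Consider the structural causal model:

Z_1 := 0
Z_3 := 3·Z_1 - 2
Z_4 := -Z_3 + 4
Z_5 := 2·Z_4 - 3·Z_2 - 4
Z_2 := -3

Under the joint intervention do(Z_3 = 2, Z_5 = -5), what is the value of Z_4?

2

The joint intervention fixes Z_3 = 2, Z_5 = -5, removing each variable's own equation.
Z_4 = -Z_3 + 4  [with Z_3=2]  = 2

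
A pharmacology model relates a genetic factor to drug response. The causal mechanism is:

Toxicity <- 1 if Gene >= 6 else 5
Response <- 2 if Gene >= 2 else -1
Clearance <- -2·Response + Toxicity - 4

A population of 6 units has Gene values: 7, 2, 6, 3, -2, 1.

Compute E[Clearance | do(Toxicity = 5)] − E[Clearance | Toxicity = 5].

do(Toxicity=5) breaks Toxicity's dependence on Gene. With Toxicity=5 fixed, Clearance across the units is -3, -3, -3, -3, 3, 3, mean -1.
Observing Toxicity=5 restricts to units where Toxicity's equation naturally yields 5: Gene ∈ {2, 3, -2, 1}. In that subpopulation Clearance = -3, -3, 3, 3, mean 0.
Difference = -1 − 0 = -1.

-1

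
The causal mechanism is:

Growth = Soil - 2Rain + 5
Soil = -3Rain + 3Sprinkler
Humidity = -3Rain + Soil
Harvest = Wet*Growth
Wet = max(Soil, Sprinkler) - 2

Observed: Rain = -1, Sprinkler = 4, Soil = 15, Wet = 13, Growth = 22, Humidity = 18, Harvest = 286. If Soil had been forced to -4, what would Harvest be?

The intervention breaks the incoming arrows to Soil: Soil = -3Rain + 3Sprinkler no longer applies, and Soil = -4.
Wet = max(Soil, Sprinkler) - 2  [with Soil=-4, Sprinkler=4]  = 2
Growth = Soil - 2Rain + 5  [with Soil=-4, Rain=-1]  = 3
Harvest = Wet*Growth  [with Wet=2, Growth=3]  = 6

6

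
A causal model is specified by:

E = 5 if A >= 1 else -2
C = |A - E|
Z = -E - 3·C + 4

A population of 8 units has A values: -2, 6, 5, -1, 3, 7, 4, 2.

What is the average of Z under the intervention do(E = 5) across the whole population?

-9.25

do(E=5) breaks E's dependence on A. With E=5 fixed, Z across the units is -22, -4, -1, -19, -7, -7, -4, -10, mean -9.25.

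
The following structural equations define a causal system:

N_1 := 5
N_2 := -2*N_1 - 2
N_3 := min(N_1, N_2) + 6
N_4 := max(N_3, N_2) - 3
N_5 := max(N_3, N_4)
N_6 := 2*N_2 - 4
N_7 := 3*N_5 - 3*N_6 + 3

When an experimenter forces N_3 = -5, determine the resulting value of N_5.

-5

do(N_3=-5) replaces the equation N_3 := min(N_1, N_2) + 6 with the constant N_3 = -5.
N_2 = -2*N_1 - 2  [with N_1=5]  = -12
N_4 = max(N_3, N_2) - 3  [with N_3=-5, N_2=-12]  = -8
N_5 = max(N_3, N_4)  [with N_3=-5, N_4=-8]  = -5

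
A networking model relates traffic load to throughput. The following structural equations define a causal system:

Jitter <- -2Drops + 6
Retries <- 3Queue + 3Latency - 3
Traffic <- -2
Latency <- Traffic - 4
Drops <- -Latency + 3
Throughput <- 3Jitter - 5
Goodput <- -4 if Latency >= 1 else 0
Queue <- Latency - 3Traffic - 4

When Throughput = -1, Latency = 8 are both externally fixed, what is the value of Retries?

The joint intervention fixes Throughput = -1, Latency = 8, removing each variable's own equation.
Queue = Latency - 3Traffic - 4  [with Latency=8, Traffic=-2]  = 10
Retries = 3Queue + 3Latency - 3  [with Queue=10, Latency=8]  = 51

51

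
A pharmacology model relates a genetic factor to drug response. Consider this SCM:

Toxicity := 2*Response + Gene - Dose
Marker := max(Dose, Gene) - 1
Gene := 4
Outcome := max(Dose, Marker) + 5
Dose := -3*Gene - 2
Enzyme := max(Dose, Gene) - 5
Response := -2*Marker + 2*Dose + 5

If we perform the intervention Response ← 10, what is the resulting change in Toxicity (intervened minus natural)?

78

The intervention breaks the incoming arrows to Response: Response := -2*Marker + 2*Dose + 5 no longer applies, and Response = 10.
Dose = -3*Gene - 2  [with Gene=4]  = -14
Toxicity = 2*Response + Gene - Dose  [with Response=10, Gene=4, Dose=-14]  = 38
Without intervention: Dose = -3*Gene - 2  [with Gene=4]  = -14; Marker = max(Dose, Gene) - 1  [with Dose=-14, Gene=4]  = 3; Response = -2*Marker + 2*Dose + 5  [with Marker=3, Dose=-14]  = -29; Toxicity = 2*Response + Gene - Dose  [with Response=-29, Gene=4, Dose=-14]  = -40.
Change = 38 − (-40) = 78.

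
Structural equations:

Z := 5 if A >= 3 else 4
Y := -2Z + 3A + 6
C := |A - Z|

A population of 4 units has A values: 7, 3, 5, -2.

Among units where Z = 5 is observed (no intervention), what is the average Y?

Conditioning on Z=5 selects the 3 unit(s) with A ∈ {7, 3, 5}. Their Y values: 17, 5, 11. Mean = 11.

11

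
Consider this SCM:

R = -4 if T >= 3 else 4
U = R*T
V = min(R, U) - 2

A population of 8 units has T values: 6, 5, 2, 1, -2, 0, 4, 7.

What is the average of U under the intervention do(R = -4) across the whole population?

-11.5

Under do(R=-4), R's equation is replaced by R=-4 for every unit. Per-unit U: -24, -20, -8, -4, 8, 0, -16, -28. Mean = -11.5.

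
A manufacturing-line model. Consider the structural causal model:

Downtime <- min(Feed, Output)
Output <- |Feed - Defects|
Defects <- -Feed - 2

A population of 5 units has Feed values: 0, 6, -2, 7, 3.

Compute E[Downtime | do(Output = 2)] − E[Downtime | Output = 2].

do(Output=2) breaks Output's dependence on Feed. With Output=2 fixed, Downtime across the units is 0, 2, -2, 2, 2, mean 0.8.
E[Downtime|Output=2] averages over only the 2 units with Output=2 (Feed = 0, -2): Downtime = 0, -2, mean -1.
Difference = 0.8 − (-1) = 1.8.

1.8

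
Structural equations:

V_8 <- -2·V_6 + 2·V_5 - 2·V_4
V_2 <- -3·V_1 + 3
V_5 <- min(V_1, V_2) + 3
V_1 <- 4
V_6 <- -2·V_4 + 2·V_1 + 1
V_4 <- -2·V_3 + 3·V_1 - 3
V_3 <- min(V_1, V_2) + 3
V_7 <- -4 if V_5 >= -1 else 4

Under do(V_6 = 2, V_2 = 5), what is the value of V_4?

-5

Under do(V_6 = 2, V_2 = 5), each intervened variable's structural equation is replaced by its fixed value.
V_3 = min(V_1, V_2) + 3  [with V_1=4, V_2=5]  = 7
V_4 = -2·V_3 + 3·V_1 - 3  [with V_3=7, V_1=4]  = -5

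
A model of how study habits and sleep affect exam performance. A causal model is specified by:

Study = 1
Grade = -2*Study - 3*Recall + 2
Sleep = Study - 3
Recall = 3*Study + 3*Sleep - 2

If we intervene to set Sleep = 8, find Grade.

-75

Under do(Sleep=8), the mechanism Sleep = Study - 3 is discarded; Sleep is fixed at 8.
Recall = 3*Study + 3*Sleep - 2  [with Study=1, Sleep=8]  = 25
Grade = -2*Study - 3*Recall + 2  [with Study=1, Recall=25]  = -75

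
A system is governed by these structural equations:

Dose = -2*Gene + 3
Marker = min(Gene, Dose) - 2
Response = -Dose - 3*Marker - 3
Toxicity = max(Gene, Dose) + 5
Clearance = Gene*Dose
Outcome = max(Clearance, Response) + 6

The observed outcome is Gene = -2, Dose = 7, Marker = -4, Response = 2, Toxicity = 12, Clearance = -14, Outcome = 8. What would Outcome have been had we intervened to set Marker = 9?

The intervention breaks the incoming arrows to Marker: Marker = min(Gene, Dose) - 2 no longer applies, and Marker = 9.
Dose = -2*Gene + 3  [with Gene=-2]  = 7
Response = -Dose - 3*Marker - 3  [with Dose=7, Marker=9]  = -37
Clearance = Gene*Dose  [with Gene=-2, Dose=7]  = -14
Outcome = max(Clearance, Response) + 6  [with Clearance=-14, Response=-37]  = -8

-8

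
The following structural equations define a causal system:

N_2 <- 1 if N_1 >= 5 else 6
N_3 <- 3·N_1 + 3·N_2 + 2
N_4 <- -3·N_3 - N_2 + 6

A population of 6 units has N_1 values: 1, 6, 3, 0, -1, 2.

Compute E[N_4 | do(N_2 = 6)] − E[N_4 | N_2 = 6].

-7.5

Under do(N_2=6), N_2's equation is replaced by N_2=6 for every unit. Per-unit N_4: -69, -114, -87, -60, -51, -78. Mean = -76.5.
E[N_4|N_2=6] averages over only the 5 units with N_2=6 (N_1 = 1, 3, 0, -1, 2): N_4 = -69, -87, -60, -51, -78, mean -69.
Difference = -76.5 − (-69) = -7.5.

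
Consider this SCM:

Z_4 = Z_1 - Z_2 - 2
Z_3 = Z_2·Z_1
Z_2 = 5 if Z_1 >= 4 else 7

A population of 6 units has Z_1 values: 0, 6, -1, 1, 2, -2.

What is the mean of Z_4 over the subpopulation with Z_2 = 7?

Conditioning on Z_2=7 selects the 5 unit(s) with Z_1 ∈ {0, -1, 1, 2, -2}. Their Z_4 values: -9, -10, -8, -7, -11. Mean = -9.

-9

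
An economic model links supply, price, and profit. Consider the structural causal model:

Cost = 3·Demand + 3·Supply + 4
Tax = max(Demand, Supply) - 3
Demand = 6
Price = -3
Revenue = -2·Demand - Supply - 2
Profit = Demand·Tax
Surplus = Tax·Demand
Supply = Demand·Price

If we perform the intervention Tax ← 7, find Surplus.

42

Intervening sets Tax = 7 and removes its equation (Tax = max(Demand, Supply) - 3).
Surplus = Tax·Demand  [with Tax=7, Demand=6]  = 42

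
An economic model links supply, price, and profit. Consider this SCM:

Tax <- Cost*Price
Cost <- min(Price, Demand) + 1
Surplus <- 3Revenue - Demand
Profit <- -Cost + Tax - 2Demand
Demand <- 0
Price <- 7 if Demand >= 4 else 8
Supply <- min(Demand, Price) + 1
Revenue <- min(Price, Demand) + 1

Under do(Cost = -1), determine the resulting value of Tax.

-8

Under do(Cost=-1), the mechanism Cost <- min(Price, Demand) + 1 is discarded; Cost is fixed at -1.
Price = 7 if Demand >= 4 else 8  [with Demand=0]  = 8
Tax = Cost*Price  [with Cost=-1, Price=8]  = -8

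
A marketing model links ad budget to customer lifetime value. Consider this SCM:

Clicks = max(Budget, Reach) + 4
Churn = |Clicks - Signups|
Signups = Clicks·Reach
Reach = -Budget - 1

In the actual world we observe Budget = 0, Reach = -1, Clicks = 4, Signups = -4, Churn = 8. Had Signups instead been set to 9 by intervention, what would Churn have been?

Intervening sets Signups = 9 and removes its equation (Signups = Clicks·Reach).
Reach = -Budget - 1  [with Budget=0]  = -1
Clicks = max(Budget, Reach) + 4  [with Budget=0, Reach=-1]  = 4
Churn = |Clicks - Signups|  [with Clicks=4, Signups=9]  = 5

5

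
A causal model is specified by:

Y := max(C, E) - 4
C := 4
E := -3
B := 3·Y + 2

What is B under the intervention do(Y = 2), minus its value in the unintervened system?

The intervention breaks the incoming arrows to Y: Y := max(C, E) - 4 no longer applies, and Y = 2.
B = 3·Y + 2  [with Y=2]  = 8
Without intervention: Y = max(C, E) - 4  [with C=4, E=-3]  = 0; B = 3·Y + 2  [with Y=0]  = 2.
Change = 8 − 2 = 6.

6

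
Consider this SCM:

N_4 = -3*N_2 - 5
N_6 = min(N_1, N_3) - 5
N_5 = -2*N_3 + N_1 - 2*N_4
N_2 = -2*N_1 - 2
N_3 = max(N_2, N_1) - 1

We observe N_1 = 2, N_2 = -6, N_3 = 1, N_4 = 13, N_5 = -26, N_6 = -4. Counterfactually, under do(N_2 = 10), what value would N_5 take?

do(N_2=10) replaces the equation N_2 = -2*N_1 - 2 with the constant N_2 = 10.
N_3 = max(N_2, N_1) - 1  [with N_2=10, N_1=2]  = 9
N_4 = -3*N_2 - 5  [with N_2=10]  = -35
N_5 = -2*N_3 + N_1 - 2*N_4  [with N_3=9, N_1=2, N_4=-35]  = 54

54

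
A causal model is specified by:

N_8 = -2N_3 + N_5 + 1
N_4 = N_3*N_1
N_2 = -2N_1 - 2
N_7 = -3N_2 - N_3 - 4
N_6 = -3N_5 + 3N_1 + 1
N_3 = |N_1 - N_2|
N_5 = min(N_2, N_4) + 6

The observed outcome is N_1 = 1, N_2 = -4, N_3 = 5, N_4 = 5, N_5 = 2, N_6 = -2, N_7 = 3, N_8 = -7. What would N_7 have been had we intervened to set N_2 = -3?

Under do(N_2=-3), the mechanism N_2 = -2N_1 - 2 is discarded; N_2 is fixed at -3.
N_3 = |N_1 - N_2|  [with N_1=1, N_2=-3]  = 4
N_7 = -3N_2 - N_3 - 4  [with N_2=-3, N_3=4]  = 1

1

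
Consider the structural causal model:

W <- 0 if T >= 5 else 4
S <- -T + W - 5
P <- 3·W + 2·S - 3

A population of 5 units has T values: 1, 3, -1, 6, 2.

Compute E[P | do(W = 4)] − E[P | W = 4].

-1.9

Every unit gets W=4 under the intervention. P values become 5, 1, 9, -5, 3; E[P|do(W=4)] = 2.6.
Conditioning on W=4 selects the 4 unit(s) with T ∈ {1, 3, -1, 2}. Their P values: 5, 1, 9, 3. Mean = 4.5.
Difference = 2.6 − 4.5 = -1.9.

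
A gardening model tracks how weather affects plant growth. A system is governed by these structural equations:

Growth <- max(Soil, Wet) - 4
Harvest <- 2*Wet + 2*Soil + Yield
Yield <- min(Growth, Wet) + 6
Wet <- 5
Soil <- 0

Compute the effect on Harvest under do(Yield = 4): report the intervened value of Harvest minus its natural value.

Intervening sets Yield = 4 and removes its equation (Yield <- min(Growth, Wet) + 6).
Harvest = 2*Wet + 2*Soil + Yield  [with Wet=5, Soil=0, Yield=4]  = 14
Without intervention: Growth = max(Soil, Wet) - 4  [with Soil=0, Wet=5]  = 1; Yield = min(Growth, Wet) + 6  [with Growth=1, Wet=5]  = 7; Harvest = 2*Wet + 2*Soil + Yield  [with Wet=5, Soil=0, Yield=7]  = 17.
Change = 14 − 17 = -3.

-3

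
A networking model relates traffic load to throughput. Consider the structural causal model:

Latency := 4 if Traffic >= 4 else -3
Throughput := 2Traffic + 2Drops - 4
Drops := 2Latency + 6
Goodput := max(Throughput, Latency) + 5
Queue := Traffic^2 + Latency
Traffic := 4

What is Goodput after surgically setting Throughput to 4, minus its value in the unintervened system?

The intervention breaks the incoming arrows to Throughput: Throughput := 2Traffic + 2Drops - 4 no longer applies, and Throughput = 4.
Latency = 4 if Traffic >= 4 else -3  [with Traffic=4]  = 4
Goodput = max(Throughput, Latency) + 5  [with Throughput=4, Latency=4]  = 9
Without intervention: Latency = 4 if Traffic >= 4 else -3  [with Traffic=4]  = 4; Drops = 2Latency + 6  [with Latency=4]  = 14; Throughput = 2Traffic + 2Drops - 4  [with Traffic=4, Drops=14]  = 32; Goodput = max(Throughput, Latency) + 5  [with Throughput=32, Latency=4]  = 37.
Change = 9 − 37 = -28.

-28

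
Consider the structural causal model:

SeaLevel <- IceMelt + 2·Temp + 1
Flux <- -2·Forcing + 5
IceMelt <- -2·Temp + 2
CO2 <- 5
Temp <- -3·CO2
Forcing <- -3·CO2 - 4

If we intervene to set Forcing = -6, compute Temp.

-15

The intervention breaks the incoming arrows to Forcing: Forcing <- -3·CO2 - 4 no longer applies, and Forcing = -6.
Since Temp is not a descendant of the intervened variable, it is unaffected.
Temp = -3·CO2  [with CO2=5]  = -15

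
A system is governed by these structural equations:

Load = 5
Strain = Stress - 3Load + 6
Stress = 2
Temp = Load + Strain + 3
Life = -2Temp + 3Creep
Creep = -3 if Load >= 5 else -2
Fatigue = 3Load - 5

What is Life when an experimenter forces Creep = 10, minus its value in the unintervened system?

Under do(Creep=10), the mechanism Creep = -3 if Load >= 5 else -2 is discarded; Creep is fixed at 10.
Strain = Stress - 3Load + 6  [with Stress=2, Load=5]  = -7
Temp = Load + Strain + 3  [with Load=5, Strain=-7]  = 1
Life = -2Temp + 3Creep  [with Temp=1, Creep=10]  = 28
Without intervention: Strain = Stress - 3Load + 6  [with Stress=2, Load=5]  = -7; Temp = Load + Strain + 3  [with Load=5, Strain=-7]  = 1; Creep = -3 if Load >= 5 else -2  [with Load=5]  = -3; Life = -2Temp + 3Creep  [with Temp=1, Creep=-3]  = -11.
Change = 28 − (-11) = 39.

39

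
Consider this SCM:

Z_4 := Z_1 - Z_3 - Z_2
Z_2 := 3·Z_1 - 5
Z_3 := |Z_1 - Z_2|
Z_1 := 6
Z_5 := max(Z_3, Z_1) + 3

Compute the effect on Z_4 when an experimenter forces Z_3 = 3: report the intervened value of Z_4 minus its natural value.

The intervention breaks the incoming arrows to Z_3: Z_3 := |Z_1 - Z_2| no longer applies, and Z_3 = 3.
Z_2 = 3·Z_1 - 5  [with Z_1=6]  = 13
Z_4 = Z_1 - Z_3 - Z_2  [with Z_1=6, Z_3=3, Z_2=13]  = -10
Without intervention: Z_2 = 3·Z_1 - 5  [with Z_1=6]  = 13; Z_3 = |Z_1 - Z_2|  [with Z_1=6, Z_2=13]  = 7; Z_4 = Z_1 - Z_3 - Z_2  [with Z_1=6, Z_3=7, Z_2=13]  = -14.
Change = -10 − (-14) = 4.

4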